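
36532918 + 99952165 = 136485083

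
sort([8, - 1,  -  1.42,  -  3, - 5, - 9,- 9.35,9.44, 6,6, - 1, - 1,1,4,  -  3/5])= [ - 9.35, - 9,- 5 ,-3,-1.42,  -  1 , - 1, - 1, - 3/5,1, 4,6, 6, 8,9.44]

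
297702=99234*3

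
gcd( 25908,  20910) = 102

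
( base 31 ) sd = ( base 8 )1561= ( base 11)731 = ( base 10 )881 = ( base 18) 2ch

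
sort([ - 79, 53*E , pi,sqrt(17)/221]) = [  -  79 , sqrt(17 )/221, pi, 53*E ]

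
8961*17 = 152337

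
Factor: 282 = 2^1*3^1*47^1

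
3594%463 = 353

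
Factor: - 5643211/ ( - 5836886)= 2^( - 1)*7^1*11^( - 1 )*23^1*35051^1*265313^( - 1)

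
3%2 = 1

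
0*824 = 0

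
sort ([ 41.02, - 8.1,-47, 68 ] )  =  [ - 47,-8.1,41.02, 68 ] 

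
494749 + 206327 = 701076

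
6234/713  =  6234/713 = 8.74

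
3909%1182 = 363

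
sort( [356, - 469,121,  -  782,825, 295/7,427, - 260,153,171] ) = [  -  782,- 469,-260, 295/7, 121, 153, 171,356,427,825]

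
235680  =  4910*48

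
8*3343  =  26744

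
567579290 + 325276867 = 892856157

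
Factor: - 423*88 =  - 2^3*3^2*11^1 * 47^1 = - 37224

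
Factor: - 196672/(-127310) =224/145 = 2^5*5^( - 1)*7^1*29^( - 1) 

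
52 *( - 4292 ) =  - 223184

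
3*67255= 201765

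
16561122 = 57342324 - 40781202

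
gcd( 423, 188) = 47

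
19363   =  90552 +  - 71189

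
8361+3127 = 11488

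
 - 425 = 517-942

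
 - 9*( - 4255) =38295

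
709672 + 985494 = 1695166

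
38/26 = 19/13=   1.46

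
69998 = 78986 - 8988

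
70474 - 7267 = 63207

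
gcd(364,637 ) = 91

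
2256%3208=2256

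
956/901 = 956/901 = 1.06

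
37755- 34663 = 3092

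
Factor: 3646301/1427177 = 29^( - 2 )*227^1*1697^( - 1)*16063^1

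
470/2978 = 235/1489 = 0.16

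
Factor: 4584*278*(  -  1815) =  - 2^4*3^2*5^1*11^2*139^1 * 191^1 = - 2312948880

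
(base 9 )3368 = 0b100110111100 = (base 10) 2492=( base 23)4G8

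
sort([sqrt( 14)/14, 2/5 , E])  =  [sqrt( 14 )/14, 2/5,E ]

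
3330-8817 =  - 5487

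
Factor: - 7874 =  - 2^1*31^1*127^1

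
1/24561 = 1/24561  =  0.00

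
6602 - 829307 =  - 822705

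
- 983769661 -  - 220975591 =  - 762794070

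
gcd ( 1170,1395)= 45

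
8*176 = 1408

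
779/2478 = 779/2478 = 0.31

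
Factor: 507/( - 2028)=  - 1/4 = - 2^( - 2 )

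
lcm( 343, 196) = 1372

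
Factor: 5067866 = 2^1*23^1*29^2*131^1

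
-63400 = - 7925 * 8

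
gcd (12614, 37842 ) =12614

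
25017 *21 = 525357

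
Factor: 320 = 2^6 *5^1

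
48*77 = 3696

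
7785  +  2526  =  10311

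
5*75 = 375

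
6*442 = 2652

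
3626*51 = 184926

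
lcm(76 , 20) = 380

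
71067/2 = 71067/2 = 35533.50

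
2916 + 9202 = 12118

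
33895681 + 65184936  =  99080617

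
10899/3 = 3633 =3633.00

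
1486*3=4458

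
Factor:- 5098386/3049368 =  - 2^(-2)*7^( -2) * 2593^( - 1 )*849731^1  =  - 849731/508228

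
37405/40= 7481/8= 935.12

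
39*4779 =186381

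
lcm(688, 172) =688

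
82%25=7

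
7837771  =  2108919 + 5728852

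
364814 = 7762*47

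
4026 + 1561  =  5587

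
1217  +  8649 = 9866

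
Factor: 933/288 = 2^( - 5)*3^( - 1)*311^1 = 311/96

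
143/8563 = 143/8563 = 0.02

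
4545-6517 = -1972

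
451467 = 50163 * 9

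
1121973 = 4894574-3772601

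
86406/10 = 43203/5 = 8640.60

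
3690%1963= 1727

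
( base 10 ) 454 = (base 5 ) 3304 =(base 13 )28c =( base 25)I4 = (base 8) 706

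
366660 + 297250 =663910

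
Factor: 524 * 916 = 2^4*131^1*229^1 = 479984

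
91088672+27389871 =118478543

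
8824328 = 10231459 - 1407131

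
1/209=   1/209 = 0.00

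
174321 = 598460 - 424139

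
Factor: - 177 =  - 3^1*59^1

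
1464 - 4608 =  - 3144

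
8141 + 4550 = 12691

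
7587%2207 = 966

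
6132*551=3378732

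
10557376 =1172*9008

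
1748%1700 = 48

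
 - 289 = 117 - 406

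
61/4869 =61/4869  =  0.01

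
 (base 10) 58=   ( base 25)28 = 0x3a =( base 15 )3d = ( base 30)1s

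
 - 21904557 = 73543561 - 95448118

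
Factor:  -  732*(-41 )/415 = 30012/415 = 2^2*3^1*5^( - 1)*41^1*61^1*83^ ( - 1)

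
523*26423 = 13819229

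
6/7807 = 6/7807= 0.00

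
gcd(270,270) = 270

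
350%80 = 30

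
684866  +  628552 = 1313418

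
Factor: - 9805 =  - 5^1*37^1*53^1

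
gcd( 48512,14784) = 64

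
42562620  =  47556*895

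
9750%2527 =2169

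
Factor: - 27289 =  - 29^1*941^1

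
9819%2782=1473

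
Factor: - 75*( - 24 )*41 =73800=2^3*3^2*5^2*41^1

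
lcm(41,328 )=328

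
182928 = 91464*2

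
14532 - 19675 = - 5143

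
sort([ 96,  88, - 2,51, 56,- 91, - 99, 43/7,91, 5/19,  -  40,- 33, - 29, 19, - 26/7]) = [ - 99,-91, - 40,-33, - 29, - 26/7 , - 2, 5/19 , 43/7, 19,51, 56,88,91,96 ] 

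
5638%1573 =919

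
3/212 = 3/212 = 0.01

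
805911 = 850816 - 44905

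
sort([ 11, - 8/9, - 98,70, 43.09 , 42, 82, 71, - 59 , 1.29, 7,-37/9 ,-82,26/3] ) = [-98, - 82, - 59, - 37/9, - 8/9, 1.29, 7,26/3, 11, 42, 43.09,70, 71, 82]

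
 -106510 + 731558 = 625048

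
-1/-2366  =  1/2366 = 0.00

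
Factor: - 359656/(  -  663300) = 2^1 * 3^( - 2 )*5^( - 2)*61^1 = 122/225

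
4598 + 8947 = 13545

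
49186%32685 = 16501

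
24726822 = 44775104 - 20048282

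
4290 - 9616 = -5326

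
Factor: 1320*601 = 2^3*3^1 * 5^1*11^1*601^1 = 793320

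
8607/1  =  8607 = 8607.00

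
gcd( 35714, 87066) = 14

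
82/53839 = 82/53839= 0.00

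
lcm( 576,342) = 10944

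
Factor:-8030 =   -  2^1*5^1 * 11^1*73^1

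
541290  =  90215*6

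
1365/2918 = 1365/2918 = 0.47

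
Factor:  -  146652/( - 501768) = 121/414=2^ (-1 )*3^( - 2 ) *11^2*23^ (  -  1)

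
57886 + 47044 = 104930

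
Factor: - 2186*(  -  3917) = 8562562 = 2^1*1093^1*3917^1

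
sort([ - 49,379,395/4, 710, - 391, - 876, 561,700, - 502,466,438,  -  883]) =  [-883,-876, - 502, - 391, - 49,395/4,379, 438, 466,561,700,710]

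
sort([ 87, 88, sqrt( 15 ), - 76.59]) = [ - 76.59,  sqrt( 15), 87, 88]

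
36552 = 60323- 23771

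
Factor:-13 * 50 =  - 2^1*5^2  *  13^1 = - 650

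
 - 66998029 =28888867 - 95886896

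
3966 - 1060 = 2906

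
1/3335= 1/3335= 0.00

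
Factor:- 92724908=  - 2^2*397^1*58391^1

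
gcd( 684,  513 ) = 171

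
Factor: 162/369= 18/41 = 2^1 * 3^2*41^(-1) 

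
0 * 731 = 0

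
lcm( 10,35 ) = 70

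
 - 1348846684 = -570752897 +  - 778093787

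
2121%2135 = 2121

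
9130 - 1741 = 7389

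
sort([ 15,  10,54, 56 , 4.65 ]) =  [ 4.65 , 10,15,  54,56] 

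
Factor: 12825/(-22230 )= - 15/26  =  - 2^(-1) *3^1 * 5^1 *13^( - 1 )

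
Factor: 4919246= 2^1*2459623^1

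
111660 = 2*55830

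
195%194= 1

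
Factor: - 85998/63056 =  - 42999/31528 = - 2^(  -  3) * 3^1*7^( - 1)*11^1* 563^(- 1 )*1303^1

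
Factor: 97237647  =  3^2* 13^1*831091^1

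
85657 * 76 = 6509932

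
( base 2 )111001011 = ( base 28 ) gb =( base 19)153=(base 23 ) JM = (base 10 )459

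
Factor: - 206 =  - 2^1*103^1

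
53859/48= 17953/16  =  1122.06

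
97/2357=97/2357 = 0.04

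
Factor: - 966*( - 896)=865536 = 2^8*3^1*7^2*23^1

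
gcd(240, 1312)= 16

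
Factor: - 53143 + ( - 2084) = - 55227 = -3^1*41^1*449^1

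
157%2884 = 157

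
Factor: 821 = 821^1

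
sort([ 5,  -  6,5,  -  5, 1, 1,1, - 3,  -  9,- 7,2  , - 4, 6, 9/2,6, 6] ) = [ - 9,-7,-6, - 5  , - 4, - 3, 1, 1,1, 2 , 9/2, 5,  5, 6, 6 , 6 ] 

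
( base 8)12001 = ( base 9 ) 7020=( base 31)5a6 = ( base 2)1010000000001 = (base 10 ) 5121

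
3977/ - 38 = - 3977/38 = - 104.66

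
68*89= 6052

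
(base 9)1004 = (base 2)1011011101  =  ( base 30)OD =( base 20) 1gd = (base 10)733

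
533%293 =240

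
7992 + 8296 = 16288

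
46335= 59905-13570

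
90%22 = 2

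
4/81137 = 4/81137 = 0.00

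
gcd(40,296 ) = 8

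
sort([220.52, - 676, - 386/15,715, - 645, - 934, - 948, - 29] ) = [ -948,-934,-676, - 645, - 29 , - 386/15,220.52,715] 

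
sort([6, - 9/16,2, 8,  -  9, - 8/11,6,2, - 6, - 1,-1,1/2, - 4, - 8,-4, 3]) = [ - 9,-8,-6,-4,-4, - 1,-1, - 8/11,  -  9/16,1/2,2,  2, 3,6,6, 8 ] 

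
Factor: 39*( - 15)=- 3^2*5^1 * 13^1  =  -585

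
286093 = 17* 16829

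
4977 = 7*711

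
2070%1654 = 416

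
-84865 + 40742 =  - 44123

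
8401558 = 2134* 3937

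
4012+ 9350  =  13362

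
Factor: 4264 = 2^3 * 13^1 * 41^1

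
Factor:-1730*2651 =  - 4586230=- 2^1* 5^1*11^1 * 173^1*241^1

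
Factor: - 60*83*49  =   - 2^2*3^1*5^1*7^2*83^1 = - 244020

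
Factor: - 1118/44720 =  - 1/40 = - 2^( - 3) * 5^( - 1)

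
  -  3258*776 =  - 2528208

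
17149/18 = 952 + 13/18 = 952.72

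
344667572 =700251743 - 355584171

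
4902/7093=4902/7093 = 0.69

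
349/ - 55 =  - 349/55 = - 6.35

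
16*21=336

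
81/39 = 2 + 1/13  =  2.08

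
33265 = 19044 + 14221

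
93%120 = 93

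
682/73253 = 22/2363 = 0.01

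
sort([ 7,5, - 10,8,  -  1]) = [ - 10,  -  1,5,7,8 ]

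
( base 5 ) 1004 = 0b10000001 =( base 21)63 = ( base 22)5j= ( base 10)129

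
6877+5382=12259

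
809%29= 26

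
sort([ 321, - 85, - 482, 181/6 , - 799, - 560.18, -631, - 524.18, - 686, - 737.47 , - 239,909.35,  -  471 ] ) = [  -  799, - 737.47, - 686 , - 631, - 560.18, - 524.18, - 482, - 471, - 239, - 85, 181/6, 321, 909.35]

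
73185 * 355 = 25980675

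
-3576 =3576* ( - 1 )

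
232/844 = 58/211= 0.27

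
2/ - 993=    -1 + 991/993 = -0.00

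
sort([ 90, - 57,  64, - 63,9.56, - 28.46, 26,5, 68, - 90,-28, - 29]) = [  -  90, - 63 , - 57,  -  29, - 28.46,  -  28,5, 9.56,  26,64,68, 90]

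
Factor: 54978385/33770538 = 2^( - 1) * 3^(  -  2) * 5^1*7^1*11^1*59^( - 1)*61^1  *  2341^1*31799^( - 1) 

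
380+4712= 5092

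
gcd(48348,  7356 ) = 12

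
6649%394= 345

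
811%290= 231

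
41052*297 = 12192444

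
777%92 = 41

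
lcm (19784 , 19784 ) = 19784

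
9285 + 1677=10962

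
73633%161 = 56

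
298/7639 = 298/7639 = 0.04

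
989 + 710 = 1699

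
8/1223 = 8/1223 = 0.01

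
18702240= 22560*829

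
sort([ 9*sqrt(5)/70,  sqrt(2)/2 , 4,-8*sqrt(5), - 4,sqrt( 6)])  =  [ - 8*sqrt( 5 ), - 4,9*sqrt( 5 ) /70, sqrt( 2)/2,  sqrt( 6 ) , 4]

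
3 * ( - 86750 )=-260250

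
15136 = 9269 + 5867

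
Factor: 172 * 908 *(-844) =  - 2^6*43^1 * 211^1 * 227^1 =- 131812544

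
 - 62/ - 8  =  7 + 3/4 = 7.75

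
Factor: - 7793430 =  - 2^1* 3^1*5^1*259781^1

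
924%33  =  0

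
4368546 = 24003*182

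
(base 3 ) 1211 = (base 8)61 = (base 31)1i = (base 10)49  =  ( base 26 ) 1N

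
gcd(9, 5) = 1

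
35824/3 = 35824/3 = 11941.33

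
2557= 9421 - 6864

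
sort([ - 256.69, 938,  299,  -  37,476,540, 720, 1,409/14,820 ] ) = [-256.69, - 37, 1, 409/14, 299 , 476, 540,720,820, 938 ]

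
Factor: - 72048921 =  - 3^1 * 7^1* 3430901^1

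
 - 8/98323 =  -1 + 98315/98323 = - 0.00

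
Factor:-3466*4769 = -2^1*19^1*251^1*1733^1 = -  16529354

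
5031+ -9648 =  - 4617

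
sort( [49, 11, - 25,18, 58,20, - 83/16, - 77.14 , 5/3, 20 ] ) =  [ - 77.14,-25, - 83/16 , 5/3,11,18,20, 20, 49,58 ] 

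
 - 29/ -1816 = 29/1816 = 0.02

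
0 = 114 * 0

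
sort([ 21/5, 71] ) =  [ 21/5,71]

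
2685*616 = 1653960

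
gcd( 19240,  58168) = 8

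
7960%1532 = 300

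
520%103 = 5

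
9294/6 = 1549= 1549.00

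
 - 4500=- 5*900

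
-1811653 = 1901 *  (-953) 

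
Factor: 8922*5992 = 2^4*3^1 * 7^1 * 107^1*1487^1 = 53460624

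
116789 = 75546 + 41243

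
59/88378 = 59/88378  =  0.00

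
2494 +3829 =6323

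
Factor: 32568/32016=2^( - 1)*29^( - 1)*59^1=   59/58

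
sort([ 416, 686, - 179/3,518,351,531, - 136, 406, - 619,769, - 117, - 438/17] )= [ - 619, - 136,- 117,-179/3, - 438/17,351,406,  416,518,  531  ,  686,769 ]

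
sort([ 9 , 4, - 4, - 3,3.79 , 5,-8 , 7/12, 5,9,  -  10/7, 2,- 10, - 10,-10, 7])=[ - 10,  -  10,-10, - 8,-4, - 3, -10/7, 7/12, 2, 3.79, 4 , 5, 5, 7,9, 9]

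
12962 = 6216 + 6746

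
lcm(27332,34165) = 136660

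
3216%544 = 496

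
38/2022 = 19/1011= 0.02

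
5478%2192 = 1094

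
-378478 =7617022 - 7995500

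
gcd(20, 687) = 1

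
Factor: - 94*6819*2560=  -  2^10 *3^1 * 5^1*47^1*2273^1 = - 1640924160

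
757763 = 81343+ 676420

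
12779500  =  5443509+7335991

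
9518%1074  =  926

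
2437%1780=657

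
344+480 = 824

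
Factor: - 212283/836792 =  - 2^ (-3 )*3^2*11^(-1)*37^ ( - 1)*103^1*229^1*257^( - 1)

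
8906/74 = 120 + 13/37=120.35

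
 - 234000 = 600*(-390)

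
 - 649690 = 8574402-9224092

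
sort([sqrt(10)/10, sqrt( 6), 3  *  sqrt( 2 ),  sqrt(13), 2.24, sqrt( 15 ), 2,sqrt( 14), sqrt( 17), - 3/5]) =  [ - 3/5, sqrt ( 10)/10, 2,  2.24, sqrt (6 ),sqrt(13 ), sqrt(14 ), sqrt(15), sqrt( 17), 3*sqrt( 2)]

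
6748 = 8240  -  1492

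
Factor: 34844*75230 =2^3*5^1*31^1*281^1*7523^1 = 2621314120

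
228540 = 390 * 586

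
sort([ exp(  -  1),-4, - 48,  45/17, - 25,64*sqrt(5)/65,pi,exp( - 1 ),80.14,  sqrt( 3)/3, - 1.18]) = [-48, - 25,  -  4, - 1.18, exp( - 1),exp(  -  1 ), sqrt( 3 )/3, 64*sqrt( 5 ) /65,45/17,  pi,80.14]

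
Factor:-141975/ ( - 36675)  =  163^( - 1)*631^1 = 631/163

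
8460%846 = 0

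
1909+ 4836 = 6745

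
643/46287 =643/46287 = 0.01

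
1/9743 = 1/9743 = 0.00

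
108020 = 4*27005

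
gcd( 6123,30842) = 1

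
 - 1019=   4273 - 5292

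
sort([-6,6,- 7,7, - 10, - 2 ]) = [ - 10,- 7 ,-6,-2,6 , 7]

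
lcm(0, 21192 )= 0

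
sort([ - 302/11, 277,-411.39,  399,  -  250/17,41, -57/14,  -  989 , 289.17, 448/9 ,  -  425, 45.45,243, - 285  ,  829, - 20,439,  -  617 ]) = [ -989 ,-617, - 425 , - 411.39, - 285, -302/11,- 20, - 250/17 , - 57/14,41, 45.45, 448/9, 243,  277 , 289.17,399,  439,  829 ]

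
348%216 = 132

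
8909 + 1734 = 10643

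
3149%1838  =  1311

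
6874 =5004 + 1870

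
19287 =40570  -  21283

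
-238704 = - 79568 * 3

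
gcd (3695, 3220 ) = 5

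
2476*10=24760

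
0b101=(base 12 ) 5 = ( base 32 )5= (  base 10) 5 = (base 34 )5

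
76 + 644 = 720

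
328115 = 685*479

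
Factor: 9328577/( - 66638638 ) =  - 2^(-1)* 11^( - 1)*163^(- 1)*18583^( - 1)*9328577^1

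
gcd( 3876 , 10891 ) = 1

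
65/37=1 + 28/37 = 1.76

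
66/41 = 66/41 = 1.61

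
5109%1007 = 74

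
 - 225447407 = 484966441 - 710413848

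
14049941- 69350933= -55300992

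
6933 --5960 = 12893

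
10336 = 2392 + 7944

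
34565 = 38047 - 3482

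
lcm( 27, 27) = 27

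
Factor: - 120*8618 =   -  1034160= - 2^4*3^1*5^1*31^1*139^1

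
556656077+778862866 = 1335518943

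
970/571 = 1 + 399/571 = 1.70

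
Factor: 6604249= 6604249^1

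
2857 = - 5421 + 8278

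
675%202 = 69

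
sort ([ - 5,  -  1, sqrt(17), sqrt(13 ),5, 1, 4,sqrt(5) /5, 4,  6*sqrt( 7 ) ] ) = [ - 5,  -  1,sqrt (5)/5,  1, sqrt( 13), 4,4, sqrt( 17 ),  5 , 6*sqrt(7 )] 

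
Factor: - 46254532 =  - 2^2*2591^1*4463^1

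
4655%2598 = 2057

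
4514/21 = 214 + 20/21 = 214.95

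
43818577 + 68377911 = 112196488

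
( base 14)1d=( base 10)27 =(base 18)19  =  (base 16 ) 1b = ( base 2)11011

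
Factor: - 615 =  - 3^1*5^1*41^1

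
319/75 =319/75  =  4.25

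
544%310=234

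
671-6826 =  - 6155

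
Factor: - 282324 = -2^2*3^1*7^1 * 3361^1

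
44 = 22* 2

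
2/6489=2/6489=0.00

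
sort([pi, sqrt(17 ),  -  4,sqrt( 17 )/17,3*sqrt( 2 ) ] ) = [ - 4,sqrt ( 17)/17,pi,  sqrt ( 17),3*sqrt (2 )]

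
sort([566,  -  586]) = [ - 586 , 566] 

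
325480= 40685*8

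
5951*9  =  53559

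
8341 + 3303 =11644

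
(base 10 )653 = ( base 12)465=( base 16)28d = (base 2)1010001101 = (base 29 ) MF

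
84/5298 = 14/883 = 0.02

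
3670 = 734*5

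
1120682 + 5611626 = 6732308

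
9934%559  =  431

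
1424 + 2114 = 3538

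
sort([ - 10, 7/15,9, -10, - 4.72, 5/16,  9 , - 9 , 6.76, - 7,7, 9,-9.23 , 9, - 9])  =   [-10, - 10 ,-9.23,-9,-9  , - 7,-4.72,5/16,7/15,6.76,  7,9,9 , 9, 9]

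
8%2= 0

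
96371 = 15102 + 81269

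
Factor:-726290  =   - 2^1*5^1*59^1*1231^1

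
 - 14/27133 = -1 + 27119/27133 = - 0.00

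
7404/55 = 7404/55 = 134.62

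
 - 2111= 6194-8305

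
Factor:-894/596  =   - 3/2  =  - 2^ (-1)*3^1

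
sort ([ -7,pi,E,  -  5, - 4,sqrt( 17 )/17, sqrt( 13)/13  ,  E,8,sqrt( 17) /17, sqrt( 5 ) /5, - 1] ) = [ - 7  , - 5, - 4,-1,sqrt( 17)/17, sqrt(17 )/17,sqrt(13)/13,sqrt( 5 )/5,E,E,pi , 8] 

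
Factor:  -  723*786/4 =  - 2^( - 1)*3^2*  131^1*241^1 =-284139/2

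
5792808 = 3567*1624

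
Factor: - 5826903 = - 3^1 * 17^1*61^1*1873^1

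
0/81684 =0 = 0.00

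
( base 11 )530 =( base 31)KI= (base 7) 1601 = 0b1001111110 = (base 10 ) 638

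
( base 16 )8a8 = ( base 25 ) 3dg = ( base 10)2216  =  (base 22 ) 4CG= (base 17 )7b6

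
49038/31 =1581+27/31 = 1581.87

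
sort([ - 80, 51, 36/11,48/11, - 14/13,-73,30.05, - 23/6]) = [ -80,-73, - 23/6,-14/13,36/11, 48/11, 30.05,51 ]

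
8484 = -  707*( - 12)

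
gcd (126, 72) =18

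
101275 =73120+28155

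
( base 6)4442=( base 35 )TJ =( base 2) 10000001010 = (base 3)1102022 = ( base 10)1034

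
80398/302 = 266 + 33/151 = 266.22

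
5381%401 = 168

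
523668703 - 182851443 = 340817260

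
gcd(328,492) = 164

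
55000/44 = 1250   =  1250.00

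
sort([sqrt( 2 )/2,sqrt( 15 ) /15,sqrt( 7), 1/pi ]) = [ sqrt( 15)/15, 1/pi,sqrt( 2)/2, sqrt ( 7 ) ]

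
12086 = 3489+8597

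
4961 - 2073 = 2888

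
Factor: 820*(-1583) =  - 1298060 = - 2^2*5^1*41^1*1583^1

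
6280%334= 268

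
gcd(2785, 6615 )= 5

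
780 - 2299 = -1519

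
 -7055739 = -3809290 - 3246449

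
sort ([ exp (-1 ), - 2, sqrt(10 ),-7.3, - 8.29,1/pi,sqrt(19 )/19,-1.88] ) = [ - 8.29 ,-7.3,-2, - 1.88 , sqrt(19 )/19,1/pi,exp( - 1),sqrt( 10 )] 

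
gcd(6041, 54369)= 6041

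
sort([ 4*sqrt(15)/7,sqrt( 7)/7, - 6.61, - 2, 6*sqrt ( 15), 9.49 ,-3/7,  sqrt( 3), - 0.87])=[-6.61 , - 2 , - 0.87, - 3/7,sqrt( 7)/7,sqrt(3 ),4*sqrt( 15) /7, 9.49, 6*sqrt(15)] 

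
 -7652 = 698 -8350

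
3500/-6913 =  - 3500/6913  =  - 0.51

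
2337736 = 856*2731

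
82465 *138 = 11380170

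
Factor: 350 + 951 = 1301 =1301^1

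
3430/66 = 1715/33 = 51.97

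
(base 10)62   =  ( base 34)1S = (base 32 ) 1u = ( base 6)142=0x3e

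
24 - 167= - 143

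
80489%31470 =17549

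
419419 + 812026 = 1231445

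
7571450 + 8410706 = 15982156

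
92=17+75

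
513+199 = 712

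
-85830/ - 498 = 14305/83 = 172.35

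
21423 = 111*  193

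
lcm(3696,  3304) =218064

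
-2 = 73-75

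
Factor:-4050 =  - 2^1*3^4*5^2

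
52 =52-0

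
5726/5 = 5726/5 = 1145.20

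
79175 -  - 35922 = 115097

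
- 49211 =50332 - 99543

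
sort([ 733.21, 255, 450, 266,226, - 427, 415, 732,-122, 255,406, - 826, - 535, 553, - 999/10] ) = [-826, - 535,-427,-122, - 999/10 , 226,255, 255, 266,406 , 415, 450,553,732,733.21 ]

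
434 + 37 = 471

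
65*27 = 1755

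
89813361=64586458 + 25226903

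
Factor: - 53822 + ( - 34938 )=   -2^3*5^1  *  7^1*317^1 = - 88760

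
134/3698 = 67/1849 =0.04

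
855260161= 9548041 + 845712120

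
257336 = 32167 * 8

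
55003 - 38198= 16805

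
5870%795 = 305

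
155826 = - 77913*(  -  2)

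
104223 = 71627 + 32596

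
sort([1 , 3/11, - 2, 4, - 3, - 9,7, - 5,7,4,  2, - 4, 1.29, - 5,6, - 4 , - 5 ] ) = [ - 9, - 5, - 5,-5, - 4 , - 4, - 3, - 2,  3/11, 1,1.29, 2,  4,4, 6, 7, 7]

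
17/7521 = 17/7521 = 0.00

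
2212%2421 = 2212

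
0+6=6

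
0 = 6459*0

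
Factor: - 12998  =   - 2^1*67^1*97^1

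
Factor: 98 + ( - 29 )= 3^1 * 23^1 =69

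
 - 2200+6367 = 4167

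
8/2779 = 8/2779 =0.00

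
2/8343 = 2/8343 = 0.00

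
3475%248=3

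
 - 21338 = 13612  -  34950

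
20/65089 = 20/65089 = 0.00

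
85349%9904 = 6117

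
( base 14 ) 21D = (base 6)1535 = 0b110100011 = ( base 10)419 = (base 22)j1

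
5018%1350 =968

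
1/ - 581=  - 1/581 = - 0.00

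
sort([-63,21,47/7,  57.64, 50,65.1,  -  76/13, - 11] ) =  [ - 63, - 11,-76/13,47/7, 21, 50,57.64, 65.1 ]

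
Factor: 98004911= 98004911^1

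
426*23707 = 10099182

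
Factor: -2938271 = - 7^1*419753^1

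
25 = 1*25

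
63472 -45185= 18287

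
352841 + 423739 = 776580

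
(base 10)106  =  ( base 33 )37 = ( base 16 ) 6a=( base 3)10221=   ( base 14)78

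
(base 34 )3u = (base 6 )340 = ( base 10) 132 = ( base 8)204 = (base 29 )4G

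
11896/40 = 1487/5 = 297.40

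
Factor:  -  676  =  -2^2*13^2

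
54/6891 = 18/2297 = 0.01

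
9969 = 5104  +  4865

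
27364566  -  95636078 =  - 68271512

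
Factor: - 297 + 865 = 568= 2^3*71^1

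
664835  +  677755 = 1342590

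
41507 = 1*41507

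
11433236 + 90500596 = 101933832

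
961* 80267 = 77136587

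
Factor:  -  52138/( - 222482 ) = 131/559 = 13^( - 1)*43^( - 1 )* 131^1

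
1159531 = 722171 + 437360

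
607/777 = 607/777 = 0.78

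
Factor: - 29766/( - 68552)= 33/76 = 2^( - 2 )*3^1 * 11^1*19^ ( - 1)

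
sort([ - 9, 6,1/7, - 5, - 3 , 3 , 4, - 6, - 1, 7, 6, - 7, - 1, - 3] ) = [-9, - 7, - 6,  -  5, - 3 , - 3 , - 1, - 1,1/7 , 3,  4, 6, 6,7 ] 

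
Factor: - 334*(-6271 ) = 2^1*167^1*6271^1 = 2094514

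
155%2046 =155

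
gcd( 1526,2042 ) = 2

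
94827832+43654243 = 138482075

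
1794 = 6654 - 4860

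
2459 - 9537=  -  7078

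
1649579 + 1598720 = 3248299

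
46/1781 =46/1781 = 0.03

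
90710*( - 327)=-29662170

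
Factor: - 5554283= - 7^1*29^1 * 27361^1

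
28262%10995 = 6272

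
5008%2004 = 1000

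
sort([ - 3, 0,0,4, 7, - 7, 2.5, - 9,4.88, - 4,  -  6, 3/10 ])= [- 9, - 7, - 6, - 4,-3,0,0,3/10,  2.5,4,4.88,  7]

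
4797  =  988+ 3809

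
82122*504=41389488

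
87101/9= 87101/9= 9677.89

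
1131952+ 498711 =1630663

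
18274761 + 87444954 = 105719715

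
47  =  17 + 30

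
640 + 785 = 1425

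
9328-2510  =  6818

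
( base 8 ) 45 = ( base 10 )37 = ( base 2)100101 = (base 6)101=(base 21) 1g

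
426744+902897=1329641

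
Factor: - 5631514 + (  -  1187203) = - 6818717 = - 17^1 * 401101^1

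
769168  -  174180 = 594988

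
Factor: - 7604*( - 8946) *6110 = 415635096240  =  2^4*3^2*5^1 * 7^1*13^1*47^1*71^1*1901^1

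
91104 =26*3504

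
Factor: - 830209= - 41^1*20249^1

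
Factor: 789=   3^1 *263^1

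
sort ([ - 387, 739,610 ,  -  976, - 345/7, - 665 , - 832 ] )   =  [ -976 ,  -  832 , -665,-387, - 345/7, 610,739]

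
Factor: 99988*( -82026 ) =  - 2^3*3^3*7^3*31^1*3571^1 = - 8201615688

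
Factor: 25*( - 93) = -3^1*5^2*31^1=- 2325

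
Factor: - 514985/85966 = -2^ (  -  1 )*5^1*53^( - 1)*127^1=- 635/106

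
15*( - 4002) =-60030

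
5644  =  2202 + 3442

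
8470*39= 330330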